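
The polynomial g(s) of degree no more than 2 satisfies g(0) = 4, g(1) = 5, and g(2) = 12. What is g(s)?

g(s) = 3s^2 - 2s + 4

Write g(s) = as^2 + bs + c. Substituting each data point gives a linear system:
  c = 4
  a + b + c = 5
  4a + 2b + c = 12
Solving the system yields a = 3, b = -2, c = 4.
So g(s) = 3s^2 - 2s + 4.
Check: g(1) = 5. ✓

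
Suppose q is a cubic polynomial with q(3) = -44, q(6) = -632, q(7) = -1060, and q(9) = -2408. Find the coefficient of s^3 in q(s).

Write q(s) = as^3 + bs^2 + cs + d. Substituting each data point gives a linear system:
  27a + 9b + 3c + d = -44
  216a + 36b + 6c + d = -632
  343a + 49b + 7c + d = -1060
  729a + 81b + 9c + d = -2408
Solving the system yields a = -4, b = 6, c = 2, d = 4.
So q(s) = -4s³ + 6s² + 2s + 4.
The leading coefficient is -4.

-4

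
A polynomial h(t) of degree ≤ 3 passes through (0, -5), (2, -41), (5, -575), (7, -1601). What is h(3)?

-125

Write h(t) = at^3 + bt^2 + ct + d. Substituting each data point gives a linear system:
  d = -5
  8a + 4b + 2c + d = -41
  125a + 25b + 5c + d = -575
  343a + 49b + 7c + d = -1601
Solving the system yields a = -5, b = 3, c = -4, d = -5.
So h(t) = -5t³ + 3t² - 4t - 5.
Then h(3) = -125.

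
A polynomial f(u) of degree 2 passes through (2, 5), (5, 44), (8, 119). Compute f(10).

Write f(u) = au^2 + bu + c. Substituting each data point gives a linear system:
  4a + 2b + c = 5
  25a + 5b + c = 44
  64a + 8b + c = 119
Solving the system yields a = 2, b = -1, c = -1.
So f(u) = 2u² - u - 1.
Then f(10) = 189.

189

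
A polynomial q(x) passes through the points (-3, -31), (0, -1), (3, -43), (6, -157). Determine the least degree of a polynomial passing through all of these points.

Forward differences of the values at x = -3, 0, 3, 6:
  q  : -31  -1  -43  -157
  Δ  : 30  -42  -114
  Δ^2: -72  -72
  Δ^3: 0
The second differences are constant (-72) and nonzero, while all higher differences vanish, so the minimal degree is 2.

2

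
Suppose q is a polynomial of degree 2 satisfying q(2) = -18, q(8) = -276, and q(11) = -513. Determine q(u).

Using the Lagrange interpolation formula with nodes 2, 8, 11:
  L_0(u) = (u - 8)(u - 11) / 54
  L_1(u) = (u - 2)(u - 11) / -18
  L_2(u) = (u - 2)(u - 8) / 27
Then q(u) = -18·L_0(u) - 276·L_1(u) - 513·L_2(u).
Expanding and collecting terms gives q(u) = -4u^2 - 3u + 4.
Check: q(11) = -513. ✓

q(u) = -4u^2 - 3u + 4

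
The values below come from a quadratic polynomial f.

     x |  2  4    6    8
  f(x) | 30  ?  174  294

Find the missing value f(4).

The 3 known points determine the degree-2 polynomial uniquely.
Write f(x) = ax^2 + bx + c. Substituting each data point gives a linear system:
  4a + 2b + c = 30
  36a + 6b + c = 174
  64a + 8b + c = 294
Solving the system yields a = 4, b = 4, c = 6.
So f(x) = 4x^2 + 4x + 6.
Then f(4) = 86.

86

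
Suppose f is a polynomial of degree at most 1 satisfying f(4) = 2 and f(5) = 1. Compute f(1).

Write f(x) = ax + b. Substituting each data point gives a linear system:
  4a + b = 2
  5a + b = 1
Solving the system yields a = -1, b = 6.
So f(x) = -x + 6.
Then f(1) = 5.

5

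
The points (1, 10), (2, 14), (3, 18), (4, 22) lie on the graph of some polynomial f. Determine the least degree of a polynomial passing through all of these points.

1

Forward differences of the values at u = 1, 2, 3, 4:
  f  : 10  14  18  22
  Δ  : 4  4  4
  Δ^2: 0  0
  Δ^3: 0
The first differences are constant (4) and nonzero, while all higher differences vanish, so the minimal degree is 1.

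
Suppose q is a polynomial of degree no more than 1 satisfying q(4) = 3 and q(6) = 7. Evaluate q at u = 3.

Write q(u) = au + b. Substituting each data point gives a linear system:
  4a + b = 3
  6a + b = 7
Solving the system yields a = 2, b = -5.
So q(u) = 2u - 5.
Then q(3) = 1.

1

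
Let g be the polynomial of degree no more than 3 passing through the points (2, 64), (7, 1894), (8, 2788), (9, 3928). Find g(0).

Using the Lagrange interpolation formula with nodes 2, 7, 8, 9:
  L_0(x) = (x - 7)(x - 8)(x - 9) / -210
  L_1(x) = (x - 2)(x - 8)(x - 9) / 10
  L_2(x) = (x - 2)(x - 7)(x - 9) / -6
  L_3(x) = (x - 2)(x - 7)(x - 8) / 14
Then g(x) = 64·L_0(x) + 1894·L_1(x) + 2788·L_2(x) + 3928·L_3(x).
Expanding and collecting terms gives g(x) = 5x^3 + 3x^2 + 4x + 4.
Evaluating at x = 0: g(0) = 4.

4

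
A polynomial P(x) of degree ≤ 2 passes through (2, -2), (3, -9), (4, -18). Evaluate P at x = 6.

-42

Write P(x) = ax^2 + bx + c. Substituting each data point gives a linear system:
  4a + 2b + c = -2
  9a + 3b + c = -9
  16a + 4b + c = -18
Solving the system yields a = -1, b = -2, c = 6.
So P(x) = -x² - 2x + 6.
Then P(6) = -42.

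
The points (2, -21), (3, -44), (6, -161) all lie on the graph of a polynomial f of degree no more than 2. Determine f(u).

Write f(u) = au^2 + bu + c. Substituting each data point gives a linear system:
  4a + 2b + c = -21
  9a + 3b + c = -44
  36a + 6b + c = -161
Solving the system yields a = -4, b = -3, c = 1.
So f(u) = -4u^2 - 3u + 1.
Check: f(2) = -21. ✓

f(u) = -4u^2 - 3u + 1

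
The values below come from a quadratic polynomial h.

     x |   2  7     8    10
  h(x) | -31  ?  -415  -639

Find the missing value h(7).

-321

The 3 known points determine the degree-2 polynomial uniquely.
Write h(x) = ax^2 + bx + c. Substituting each data point gives a linear system:
  4a + 2b + c = -31
  64a + 8b + c = -415
  100a + 10b + c = -639
Solving the system yields a = -6, b = -4, c = 1.
So h(x) = -6x² - 4x + 1.
Then h(7) = -321.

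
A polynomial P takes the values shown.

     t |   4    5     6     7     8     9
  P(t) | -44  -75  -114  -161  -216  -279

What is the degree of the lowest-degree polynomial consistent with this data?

Forward differences of the values at t = 4, 5, 6, 7, 8, 9:
  P  : -44  -75  -114  -161  -216  -279
  Δ  : -31  -39  -47  -55  -63
  Δ^2: -8  -8  -8  -8
  Δ^3: 0  0  0
  Δ^4: 0  0
  Δ^5: 0
The second differences are constant (-8) and nonzero, while all higher differences vanish, so the minimal degree is 2.

2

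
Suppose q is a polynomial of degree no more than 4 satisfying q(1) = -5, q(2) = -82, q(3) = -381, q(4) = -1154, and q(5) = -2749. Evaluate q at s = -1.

Forward differences of the values at s = 1, 2, 3, 4, 5:
  q  : -5  -82  -381  -1154  -2749
  Δ  : -77  -299  -773  -1595
  Δ^2: -222  -474  -822
  Δ^3: -252  -348
  Δ^4: -96
The fourth differences are constant, confirming degree 4.
Interpolating (Newton forward form) and evaluating at s = -1 gives q(-1) = 11.

11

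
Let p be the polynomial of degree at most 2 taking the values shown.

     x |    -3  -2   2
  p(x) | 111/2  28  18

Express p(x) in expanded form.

p(x) = 5x^2 - (5/2)x + 3

Using the Lagrange interpolation formula with nodes -3, -2, 2:
  L_0(x) = (x + 2)(x - 2) / 5
  L_1(x) = (x + 3)(x - 2) / -4
  L_2(x) = (x + 3)(x + 2) / 20
Then p(x) = 111/2·L_0(x) + 28·L_1(x) + 18·L_2(x).
Expanding and collecting terms gives p(x) = 5x^2 - (5/2)x + 3.
Check: p(-2) = 28. ✓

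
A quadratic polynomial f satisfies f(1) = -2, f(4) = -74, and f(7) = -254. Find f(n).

f(n) = -6n^2 + 6n - 2

Write f(n) = an^2 + bn + c. Substituting each data point gives a linear system:
  a + b + c = -2
  16a + 4b + c = -74
  49a + 7b + c = -254
Solving the system yields a = -6, b = 6, c = -2.
So f(n) = -6n² + 6n - 2.
Check: f(7) = -254. ✓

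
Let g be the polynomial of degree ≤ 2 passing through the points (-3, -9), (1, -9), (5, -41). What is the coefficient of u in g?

-2

Write g(u) = au^2 + bu + c. Substituting each data point gives a linear system:
  9a - 3b + c = -9
  a + b + c = -9
  25a + 5b + c = -41
Solving the system yields a = -1, b = -2, c = -6.
So g(u) = -u^2 - 2u - 6.
The coefficient of u is -2.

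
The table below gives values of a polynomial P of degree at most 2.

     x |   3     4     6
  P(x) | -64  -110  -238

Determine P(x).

Write P(x) = ax^2 + bx + c. Substituting each data point gives a linear system:
  9a + 3b + c = -64
  16a + 4b + c = -110
  36a + 6b + c = -238
Solving the system yields a = -6, b = -4, c = 2.
So P(x) = -6x^2 - 4x + 2.
Check: P(3) = -64. ✓

P(x) = -6x^2 - 4x + 2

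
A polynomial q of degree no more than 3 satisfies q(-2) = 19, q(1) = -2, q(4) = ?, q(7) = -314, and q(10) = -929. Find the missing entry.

The 4 known points determine the degree-3 polynomial uniquely.
Write q(n) = an^3 + bn^2 + cn + d. Substituting each data point gives a linear system:
  -8a + 4b - 2c + d = 19
  a + b + c + d = -2
  343a + 49b + 7c + d = -314
  1000a + 100b + 10c + d = -929
Solving the system yields a = -1, b = 1, c = -3, d = 1.
So q(n) = -n^3 + n^2 - 3n + 1.
Then q(4) = -59.

-59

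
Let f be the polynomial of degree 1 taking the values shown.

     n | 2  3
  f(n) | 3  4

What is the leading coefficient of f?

Write f(n) = an + b. Substituting each data point gives a linear system:
  2a + b = 3
  3a + b = 4
Solving the system yields a = 1, b = 1.
So f(n) = n + 1.
The leading coefficient is 1.

1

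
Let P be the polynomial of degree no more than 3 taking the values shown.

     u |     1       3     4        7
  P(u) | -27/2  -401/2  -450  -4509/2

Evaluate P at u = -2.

Using the Lagrange interpolation formula with nodes 1, 3, 4, 7:
  L_0(u) = (u - 3)(u - 4)(u - 7) / -36
  L_1(u) = (u - 1)(u - 4)(u - 7) / 8
  L_2(u) = (u - 1)(u - 3)(u - 7) / -9
  L_3(u) = (u - 1)(u - 3)(u - 4) / 72
Then P(u) = -27/2·L_0(u) - 401/2·L_1(u) - 450·L_2(u) - 4509/2·L_3(u).
Expanding and collecting terms gives P(u) = -6u^3 - 4u^2 + (1/2)u - 4.
Evaluating at u = -2: P(-2) = 27.

27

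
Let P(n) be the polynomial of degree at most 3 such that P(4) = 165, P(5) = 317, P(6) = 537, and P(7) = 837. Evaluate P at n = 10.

2337

Write P(n) = an^3 + bn^2 + cn + d. Substituting each data point gives a linear system:
  64a + 16b + 4c + d = 165
  125a + 25b + 5c + d = 317
  216a + 36b + 6c + d = 537
  343a + 49b + 7c + d = 837
Solving the system yields a = 2, b = 4, c = -6, d = -3.
So P(n) = 2n^3 + 4n^2 - 6n - 3.
Then P(10) = 2337.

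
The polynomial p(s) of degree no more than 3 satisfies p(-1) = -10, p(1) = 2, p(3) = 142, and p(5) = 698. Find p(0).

-2

Write p(s) = as^3 + bs^2 + cs + d. Substituting each data point gives a linear system:
  -a + b - c + d = -10
  a + b + c + d = 2
  27a + 9b + 3c + d = 142
  125a + 25b + 5c + d = 698
Solving the system yields a = 6, b = -2, c = 0, d = -2.
So p(s) = 6s^3 - 2s^2 - 2.
Then p(0) = -2.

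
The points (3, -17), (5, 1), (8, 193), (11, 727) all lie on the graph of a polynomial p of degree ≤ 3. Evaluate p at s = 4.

-15

Write p(s) = as^3 + bs^2 + cs + d. Substituting each data point gives a linear system:
  27a + 9b + 3c + d = -17
  125a + 25b + 5c + d = 1
  512a + 64b + 8c + d = 193
  1331a + 121b + 11c + d = 727
Solving the system yields a = 1, b = -5, c = 0, d = 1.
So p(s) = s³ - 5s² + 1.
Then p(4) = -15.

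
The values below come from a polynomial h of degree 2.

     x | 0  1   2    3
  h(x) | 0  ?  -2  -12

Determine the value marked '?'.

2

On equispaced nodes a degree-2 polynomial has vanishing third forward difference, so
  - h(0) + 3·h(1) - 3·h(2) + h(3) = 0.
Substituting the known values and solving for h(1):
  3·h(1) = 6
  h(1) = 2.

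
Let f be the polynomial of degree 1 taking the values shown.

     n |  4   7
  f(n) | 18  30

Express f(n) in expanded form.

f(n) = 4n + 2

Using the Lagrange interpolation formula with nodes 4, 7:
  L_0(n) = (n - 7) / -3
  L_1(n) = (n - 4) / 3
Then f(n) = 18·L_0(n) + 30·L_1(n).
Expanding and collecting terms gives f(n) = 4n + 2.
Check: f(7) = 30. ✓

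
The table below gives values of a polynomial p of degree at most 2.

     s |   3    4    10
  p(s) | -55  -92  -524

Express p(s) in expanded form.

p(s) = -5s^2 - 2s - 4

Write p(s) = as^2 + bs + c. Substituting each data point gives a linear system:
  9a + 3b + c = -55
  16a + 4b + c = -92
  100a + 10b + c = -524
Solving the system yields a = -5, b = -2, c = -4.
So p(s) = -5s^2 - 2s - 4.
Check: p(3) = -55. ✓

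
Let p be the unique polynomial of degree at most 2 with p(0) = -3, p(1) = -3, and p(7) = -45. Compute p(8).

-59

Using the Lagrange interpolation formula with nodes 0, 1, 7:
  L_0(x) = (x - 1)(x - 7) / 7
  L_1(x) = x(x - 7) / -6
  L_2(x) = x(x - 1) / 42
Then p(x) = -3·L_0(x) - 3·L_1(x) - 45·L_2(x).
Expanding and collecting terms gives p(x) = -x² + x - 3.
Evaluating at x = 8: p(8) = -59.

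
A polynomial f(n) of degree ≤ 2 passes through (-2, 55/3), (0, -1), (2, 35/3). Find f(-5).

322/3

Using the Lagrange interpolation formula with nodes -2, 0, 2:
  L_0(n) = n(n - 2) / 8
  L_1(n) = (n + 2)(n - 2) / -4
  L_2(n) = (n + 2)n / 8
Then f(n) = 55/3·L_0(n) - 1·L_1(n) + 35/3·L_2(n).
Expanding and collecting terms gives f(n) = 4n^2 - (5/3)n - 1.
Evaluating at n = -5: f(-5) = 322/3.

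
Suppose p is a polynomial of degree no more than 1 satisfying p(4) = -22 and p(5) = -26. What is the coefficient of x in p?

-4

Write p(x) = ax + b. Substituting each data point gives a linear system:
  4a + b = -22
  5a + b = -26
Solving the system yields a = -4, b = -6.
So p(x) = -4x - 6.
The leading coefficient is -4.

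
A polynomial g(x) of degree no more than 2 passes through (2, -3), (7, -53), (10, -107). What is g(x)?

g(x) = -x^2 - x + 3

Write g(x) = ax^2 + bx + c. Substituting each data point gives a linear system:
  4a + 2b + c = -3
  49a + 7b + c = -53
  100a + 10b + c = -107
Solving the system yields a = -1, b = -1, c = 3.
So g(x) = -x^2 - x + 3.
Check: g(2) = -3. ✓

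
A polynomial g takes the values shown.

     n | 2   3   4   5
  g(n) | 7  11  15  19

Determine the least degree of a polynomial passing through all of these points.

1

Forward differences of the values at n = 2, 3, 4, 5:
  g  : 7  11  15  19
  Δ  : 4  4  4
  Δ^2: 0  0
  Δ^3: 0
The first differences are constant (4) and nonzero, while all higher differences vanish, so the minimal degree is 1.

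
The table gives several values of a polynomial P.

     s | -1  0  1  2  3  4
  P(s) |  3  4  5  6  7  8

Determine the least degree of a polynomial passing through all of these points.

1

Forward differences of the values at s = -1, 0, 1, 2, 3, 4:
  P  : 3  4  5  6  7  8
  Δ  : 1  1  1  1  1
  Δ^2: 0  0  0  0
  Δ^3: 0  0  0
  Δ^4: 0  0
  Δ^5: 0
The first differences are constant (1) and nonzero, while all higher differences vanish, so the minimal degree is 1.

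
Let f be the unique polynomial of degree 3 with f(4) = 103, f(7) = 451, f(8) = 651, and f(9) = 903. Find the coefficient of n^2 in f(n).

2

Write f(n) = an^3 + bn^2 + cn + d. Substituting each data point gives a linear system:
  64a + 16b + 4c + d = 103
  343a + 49b + 7c + d = 451
  512a + 64b + 8c + d = 651
  729a + 81b + 9c + d = 903
Solving the system yields a = 1, b = 2, c = 1, d = 3.
So f(n) = n^3 + 2n^2 + n + 3.
The coefficient of n^2 is 2.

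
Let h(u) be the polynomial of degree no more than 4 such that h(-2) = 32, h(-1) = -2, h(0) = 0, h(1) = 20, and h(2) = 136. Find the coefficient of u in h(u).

Write h(u) = au^4 + bu^3 + cu^2 + du + e. Substituting each data point gives a linear system:
  16a - 8b + 4c - 2d + e = 32
  a - b + c - d + e = -2
  e = 0
  a + b + c + d + e = 20
  16a + 8b + 4c + 2d + e = 136
Solving the system yields a = 4, b = 5, c = 5, d = 6, e = 0.
So h(u) = 4u⁴ + 5u³ + 5u² + 6u.
The coefficient of u is 6.

6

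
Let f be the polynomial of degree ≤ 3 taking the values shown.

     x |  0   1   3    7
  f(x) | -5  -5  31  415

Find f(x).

f(x) = x^3 + 2x^2 - 3x - 5

Write f(x) = ax^3 + bx^2 + cx + d. Substituting each data point gives a linear system:
  d = -5
  a + b + c + d = -5
  27a + 9b + 3c + d = 31
  343a + 49b + 7c + d = 415
Solving the system yields a = 1, b = 2, c = -3, d = -5.
So f(x) = x³ + 2x² - 3x - 5.
Check: f(1) = -5. ✓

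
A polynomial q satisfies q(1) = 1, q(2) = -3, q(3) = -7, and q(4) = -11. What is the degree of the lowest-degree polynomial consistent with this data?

1

Forward differences of the values at u = 1, 2, 3, 4:
  q  : 1  -3  -7  -11
  Δ  : -4  -4  -4
  Δ^2: 0  0
  Δ^3: 0
The first differences are constant (-4) and nonzero, while all higher differences vanish, so the minimal degree is 1.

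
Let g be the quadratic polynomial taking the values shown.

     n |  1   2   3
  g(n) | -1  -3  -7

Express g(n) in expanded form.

Write g(n) = an^2 + bn + c. Substituting each data point gives a linear system:
  a + b + c = -1
  4a + 2b + c = -3
  9a + 3b + c = -7
Solving the system yields a = -1, b = 1, c = -1.
So g(n) = -n² + n - 1.
Check: g(3) = -7. ✓

g(n) = -n^2 + n - 1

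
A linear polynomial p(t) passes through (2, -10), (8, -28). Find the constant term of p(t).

-4

Write p(t) = at + b. Substituting each data point gives a linear system:
  2a + b = -10
  8a + b = -28
Solving the system yields a = -3, b = -4.
So p(t) = -3t - 4.
The constant term is -4.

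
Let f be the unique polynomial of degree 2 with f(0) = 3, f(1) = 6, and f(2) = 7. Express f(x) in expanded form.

Write f(x) = ax^2 + bx + c. Substituting each data point gives a linear system:
  c = 3
  a + b + c = 6
  4a + 2b + c = 7
Solving the system yields a = -1, b = 4, c = 3.
So f(x) = -x² + 4x + 3.
Check: f(2) = 7. ✓

f(x) = -x^2 + 4x + 3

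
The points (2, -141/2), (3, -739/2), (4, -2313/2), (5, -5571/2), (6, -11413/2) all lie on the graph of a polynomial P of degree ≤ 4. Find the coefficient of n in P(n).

3

Write P(n) = an^4 + bn^3 + cn^2 + dn + e. Substituting each data point gives a linear system:
  16a + 8b + 4c + 2d + e = -141/2
  81a + 27b + 9c + 3d + e = -739/2
  256a + 64b + 16c + 4d + e = -2313/2
  625a + 125b + 25c + 5d + e = -5571/2
  1296a + 216b + 36c + 6d + e = -11413/2
Solving the system yields a = -4, b = -3, c = 3, d = 3, e = -1/2.
So P(n) = -4n^4 - 3n^3 + 3n^2 + 3n - 1/2.
The coefficient of n is 3.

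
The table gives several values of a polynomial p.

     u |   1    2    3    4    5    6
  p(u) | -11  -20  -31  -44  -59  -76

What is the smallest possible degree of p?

2

Forward differences of the values at u = 1, 2, 3, 4, 5, 6:
  p  : -11  -20  -31  -44  -59  -76
  Δ  : -9  -11  -13  -15  -17
  Δ^2: -2  -2  -2  -2
  Δ^3: 0  0  0
  Δ^4: 0  0
  Δ^5: 0
The second differences are constant (-2) and nonzero, while all higher differences vanish, so the minimal degree is 2.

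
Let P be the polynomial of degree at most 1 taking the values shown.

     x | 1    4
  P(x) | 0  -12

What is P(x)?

P(x) = -4x + 4

Write P(x) = ax + b. Substituting each data point gives a linear system:
  a + b = 0
  4a + b = -12
Solving the system yields a = -4, b = 4.
So P(x) = -4x + 4.
Check: P(1) = 0. ✓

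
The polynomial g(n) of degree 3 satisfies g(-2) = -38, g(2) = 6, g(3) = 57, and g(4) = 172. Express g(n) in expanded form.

g(n) = 4n^3 - 4n^2 - 5n

Using the Lagrange interpolation formula with nodes -2, 2, 3, 4:
  L_0(n) = (n - 2)(n - 3)(n - 4) / -120
  L_1(n) = (n + 2)(n - 3)(n - 4) / 8
  L_2(n) = (n + 2)(n - 2)(n - 4) / -5
  L_3(n) = (n + 2)(n - 2)(n - 3) / 12
Then g(n) = -38·L_0(n) + 6·L_1(n) + 57·L_2(n) + 172·L_3(n).
Expanding and collecting terms gives g(n) = 4n^3 - 4n^2 - 5n.
Check: g(-2) = -38. ✓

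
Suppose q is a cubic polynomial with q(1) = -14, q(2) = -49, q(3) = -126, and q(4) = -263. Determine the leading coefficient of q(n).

-3

Write q(n) = an^3 + bn^2 + cn + d. Substituting each data point gives a linear system:
  a + b + c + d = -14
  8a + 4b + 2c + d = -49
  27a + 9b + 3c + d = -126
  64a + 16b + 4c + d = -263
Solving the system yields a = -3, b = -3, c = -5, d = -3.
So q(n) = -3n³ - 3n² - 5n - 3.
The leading coefficient is -3.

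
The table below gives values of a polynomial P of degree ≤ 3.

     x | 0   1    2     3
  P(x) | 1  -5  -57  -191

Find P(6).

Using the Lagrange interpolation formula with nodes 0, 1, 2, 3:
  L_0(x) = (x - 1)(x - 2)(x - 3) / -6
  L_1(x) = x(x - 2)(x - 3) / 2
  L_2(x) = x(x - 1)(x - 3) / -2
  L_3(x) = x(x - 1)(x - 2) / 6
Then P(x) = 1·L_0(x) - 5·L_1(x) - 57·L_2(x) - 191·L_3(x).
Expanding and collecting terms gives P(x) = -6x^3 - 5x^2 + 5x + 1.
Evaluating at x = 6: P(6) = -1445.

-1445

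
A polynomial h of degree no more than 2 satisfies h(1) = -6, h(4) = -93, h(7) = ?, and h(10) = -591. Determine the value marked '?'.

-288

On equispaced nodes a degree-2 polynomial has vanishing third forward difference, so
  - h(1) + 3·h(4) - 3·h(7) + h(10) = 0.
Substituting the known values and solving for h(7):
  -3·h(7) = 864
  h(7) = -288.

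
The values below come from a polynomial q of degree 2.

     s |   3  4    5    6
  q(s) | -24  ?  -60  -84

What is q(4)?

On equispaced nodes a degree-2 polynomial has vanishing third forward difference, so
  - q(3) + 3·q(4) - 3·q(5) + q(6) = 0.
Substituting the known values and solving for q(4):
  3·q(4) = -120
  q(4) = -40.

-40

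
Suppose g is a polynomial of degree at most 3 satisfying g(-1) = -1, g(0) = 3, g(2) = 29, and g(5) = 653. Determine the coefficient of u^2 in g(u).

Write g(u) = au^3 + bu^2 + cu + d. Substituting each data point gives a linear system:
  -a + b - c + d = -1
  d = 3
  8a + 4b + 2c + d = 29
  125a + 25b + 5c + d = 653
Solving the system yields a = 6, b = -3, c = -5, d = 3.
So g(u) = 6u³ - 3u² - 5u + 3.
The coefficient of u^2 is -3.

-3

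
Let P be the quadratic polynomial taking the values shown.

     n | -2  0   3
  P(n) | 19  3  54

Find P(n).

P(n) = 5n^2 + 2n + 3

Using the Lagrange interpolation formula with nodes -2, 0, 3:
  L_0(n) = n(n - 3) / 10
  L_1(n) = (n + 2)(n - 3) / -6
  L_2(n) = (n + 2)n / 15
Then P(n) = 19·L_0(n) + 3·L_1(n) + 54·L_2(n).
Expanding and collecting terms gives P(n) = 5n^2 + 2n + 3.
Check: P(0) = 3. ✓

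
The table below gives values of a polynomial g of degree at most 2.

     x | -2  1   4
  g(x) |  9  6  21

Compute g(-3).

14

Using the Lagrange interpolation formula with nodes -2, 1, 4:
  L_0(x) = (x - 1)(x - 4) / 18
  L_1(x) = (x + 2)(x - 4) / -9
  L_2(x) = (x + 2)(x - 1) / 18
Then g(x) = 9·L_0(x) + 6·L_1(x) + 21·L_2(x).
Expanding and collecting terms gives g(x) = x^2 + 5.
Evaluating at x = -3: g(-3) = 14.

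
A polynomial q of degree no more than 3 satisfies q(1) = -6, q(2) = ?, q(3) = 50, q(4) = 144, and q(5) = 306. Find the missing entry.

The 4 known points determine the degree-3 polynomial uniquely.
Write q(t) = at^3 + bt^2 + ct + d. Substituting each data point gives a linear system:
  a + b + c + d = -6
  27a + 9b + 3c + d = 50
  64a + 16b + 4c + d = 144
  125a + 25b + 5c + d = 306
Solving the system yields a = 3, b = -2, c = -3, d = -4.
So q(t) = 3t³ - 2t² - 3t - 4.
Then q(2) = 6.

6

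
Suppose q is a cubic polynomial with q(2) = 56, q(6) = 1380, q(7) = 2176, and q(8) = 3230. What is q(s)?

Using the Lagrange interpolation formula with nodes 2, 6, 7, 8:
  L_0(s) = (s - 6)(s - 7)(s - 8) / -120
  L_1(s) = (s - 2)(s - 7)(s - 8) / 8
  L_2(s) = (s - 2)(s - 6)(s - 8) / -5
  L_3(s) = (s - 2)(s - 6)(s - 7) / 12
Then q(s) = 56·L_0(s) + 1380·L_1(s) + 2176·L_2(s) + 3230·L_3(s).
Expanding and collecting terms gives q(s) = 6s³ + 3s² - 5s + 6.
Check: q(7) = 2176. ✓

q(s) = 6s^3 + 3s^2 - 5s + 6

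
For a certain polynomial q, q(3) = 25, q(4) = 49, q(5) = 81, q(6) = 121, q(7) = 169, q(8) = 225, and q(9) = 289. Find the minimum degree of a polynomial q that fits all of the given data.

Forward differences of the values at u = 3, 4, 5, 6, 7, 8, 9:
  q  : 25  49  81  121  169  225  289
  Δ  : 24  32  40  48  56  64
  Δ^2: 8  8  8  8  8
  Δ^3: 0  0  0  0
  Δ^4: 0  0  0
  Δ^5: 0  0
  Δ^6: 0
The second differences are constant (8) and nonzero, while all higher differences vanish, so the minimal degree is 2.

2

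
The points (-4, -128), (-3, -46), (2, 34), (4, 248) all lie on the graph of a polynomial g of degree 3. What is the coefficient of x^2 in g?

4

Write g(x) = ax^3 + bx^2 + cx + d. Substituting each data point gives a linear system:
  -64a + 16b - 4c + d = -128
  -27a + 9b - 3c + d = -46
  8a + 4b + 2c + d = 34
  64a + 16b + 4c + d = 248
Solving the system yields a = 3, b = 4, c = -1, d = -4.
So g(x) = 3x^3 + 4x^2 - x - 4.
The coefficient of x^2 is 4.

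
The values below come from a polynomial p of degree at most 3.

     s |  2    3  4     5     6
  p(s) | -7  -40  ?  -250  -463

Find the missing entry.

-115

On equispaced nodes a degree-3 polynomial has vanishing fourth forward difference, so
  p(2) - 4·p(3) + 6·p(4) - 4·p(5) + p(6) = 0.
Substituting the known values and solving for p(4):
  6·p(4) = -690
  p(4) = -115.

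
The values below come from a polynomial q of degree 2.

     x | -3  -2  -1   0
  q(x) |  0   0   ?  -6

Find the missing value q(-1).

-2

On equispaced nodes a degree-2 polynomial has vanishing third forward difference, so
  - q(-3) + 3·q(-2) - 3·q(-1) + q(0) = 0.
Substituting the known values and solving for q(-1):
  -3·q(-1) = 6
  q(-1) = -2.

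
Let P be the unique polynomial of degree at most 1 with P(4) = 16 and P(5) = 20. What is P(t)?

Write P(t) = at + b. Substituting each data point gives a linear system:
  4a + b = 16
  5a + b = 20
Solving the system yields a = 4, b = 0.
So P(t) = 4t.
Check: P(4) = 16. ✓

P(t) = 4t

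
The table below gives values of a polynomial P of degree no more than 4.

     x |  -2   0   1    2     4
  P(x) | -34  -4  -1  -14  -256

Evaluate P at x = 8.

Write P(x) = ax^4 + bx^3 + cx^2 + dx + e. Substituting each data point gives a linear system:
  16a - 8b + 4c - 2d + e = -34
  e = -4
  a + b + c + d + e = -1
  16a + 8b + 4c + 2d + e = -14
  256a + 64b + 16c + 4d + e = -256
Solving the system yields a = -1, b = 0, c = -1, d = 5, e = -4.
So P(x) = -x⁴ - x² + 5x - 4.
Then P(8) = -4124.

-4124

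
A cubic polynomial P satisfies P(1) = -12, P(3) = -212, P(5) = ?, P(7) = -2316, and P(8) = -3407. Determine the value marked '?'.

-884

The 4 known points determine the degree-3 polynomial uniquely.
Write P(n) = an^3 + bn^2 + cn + d. Substituting each data point gives a linear system:
  a + b + c + d = -12
  27a + 9b + 3c + d = -212
  343a + 49b + 7c + d = -2316
  512a + 64b + 8c + d = -3407
Solving the system yields a = -6, b = -5, c = -2, d = 1.
So P(n) = -6n³ - 5n² - 2n + 1.
Then P(5) = -884.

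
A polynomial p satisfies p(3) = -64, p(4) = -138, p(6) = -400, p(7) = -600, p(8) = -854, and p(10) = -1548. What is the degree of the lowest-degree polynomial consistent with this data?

Divided differences on the nodes 3, 4, 6, 7, 8, 10:
  order 0: -64  -138  -400  -600  -854  -1548
  order 1: -74  -131  -200  -254  -347
  order 2: -19  -23  -27  -31
  order 3: -1  -1  -1
  order 4: 0  0
  order 5: 0
The order-3 divided differences are all -1 (nonzero) and every higher order vanishes, so the data lies on a polynomial of degree exactly 3.

3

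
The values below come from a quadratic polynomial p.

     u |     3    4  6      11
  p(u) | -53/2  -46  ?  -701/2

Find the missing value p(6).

The 3 known points determine the degree-2 polynomial uniquely.
Write p(u) = au^2 + bu + c. Substituting each data point gives a linear system:
  9a + 3b + c = -53/2
  16a + 4b + c = -46
  121a + 11b + c = -701/2
Solving the system yields a = -3, b = 3/2, c = -4.
So p(u) = -3u^2 + (3/2)u - 4.
Then p(6) = -103.

-103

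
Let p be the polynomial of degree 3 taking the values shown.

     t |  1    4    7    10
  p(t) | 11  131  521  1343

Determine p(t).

Using the Lagrange interpolation formula with nodes 1, 4, 7, 10:
  L_0(t) = (t - 4)(t - 7)(t - 10) / -162
  L_1(t) = (t - 1)(t - 7)(t - 10) / 54
  L_2(t) = (t - 1)(t - 4)(t - 10) / -54
  L_3(t) = (t - 1)(t - 4)(t - 7) / 162
Then p(t) = 11·L_0(t) + 131·L_1(t) + 521·L_2(t) + 1343·L_3(t).
Expanding and collecting terms gives p(t) = t^3 + 3t^2 + 4t + 3.
Check: p(7) = 521. ✓

p(t) = t^3 + 3t^2 + 4t + 3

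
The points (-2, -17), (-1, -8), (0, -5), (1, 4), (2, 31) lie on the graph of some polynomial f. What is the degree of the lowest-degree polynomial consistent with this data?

Forward differences of the values at t = -2, -1, 0, 1, 2:
  f  : -17  -8  -5  4  31
  Δ  : 9  3  9  27
  Δ^2: -6  6  18
  Δ^3: 12  12
  Δ^4: 0
The third differences are constant (12) and nonzero, while all higher differences vanish, so the minimal degree is 3.

3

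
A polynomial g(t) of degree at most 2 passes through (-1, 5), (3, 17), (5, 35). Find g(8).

Write g(t) = at^2 + bt + c. Substituting each data point gives a linear system:
  a - b + c = 5
  9a + 3b + c = 17
  25a + 5b + c = 35
Solving the system yields a = 1, b = 1, c = 5.
So g(t) = t^2 + t + 5.
Then g(8) = 77.

77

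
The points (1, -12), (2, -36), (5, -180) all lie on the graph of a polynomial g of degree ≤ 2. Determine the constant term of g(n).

Write g(n) = an^2 + bn + c. Substituting each data point gives a linear system:
  a + b + c = -12
  4a + 2b + c = -36
  25a + 5b + c = -180
Solving the system yields a = -6, b = -6, c = 0.
So g(n) = -6n^2 - 6n.
The constant term is 0.

0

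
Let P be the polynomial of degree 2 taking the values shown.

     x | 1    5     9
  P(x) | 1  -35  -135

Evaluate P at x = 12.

-252

Using the Lagrange interpolation formula with nodes 1, 5, 9:
  L_0(x) = (x - 5)(x - 9) / 32
  L_1(x) = (x - 1)(x - 9) / -16
  L_2(x) = (x - 1)(x - 5) / 32
Then P(x) = 1·L_0(x) - 35·L_1(x) - 135·L_2(x).
Expanding and collecting terms gives P(x) = -2x² + 3x.
Evaluating at x = 12: P(12) = -252.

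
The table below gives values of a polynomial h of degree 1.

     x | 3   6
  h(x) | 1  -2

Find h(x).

Write h(x) = ax + b. Substituting each data point gives a linear system:
  3a + b = 1
  6a + b = -2
Solving the system yields a = -1, b = 4.
So h(x) = -x + 4.
Check: h(3) = 1. ✓

h(x) = -x + 4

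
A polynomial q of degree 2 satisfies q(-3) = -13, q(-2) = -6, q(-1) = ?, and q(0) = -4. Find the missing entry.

-3

On equispaced nodes a degree-2 polynomial has vanishing third forward difference, so
  - q(-3) + 3·q(-2) - 3·q(-1) + q(0) = 0.
Substituting the known values and solving for q(-1):
  -3·q(-1) = 9
  q(-1) = -3.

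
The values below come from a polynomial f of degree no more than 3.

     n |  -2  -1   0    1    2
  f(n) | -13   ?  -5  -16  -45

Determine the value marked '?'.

On equispaced nodes a degree-3 polynomial has vanishing fourth forward difference, so
  f(-2) - 4·f(-1) + 6·f(0) - 4·f(1) + f(2) = 0.
Substituting the known values and solving for f(-1):
  -4·f(-1) = 24
  f(-1) = -6.

-6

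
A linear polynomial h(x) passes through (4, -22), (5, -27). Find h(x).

Using the Lagrange interpolation formula with nodes 4, 5:
  L_0(x) = (x - 5) / -1
  L_1(x) = (x - 4) / 1
Then h(x) = -22·L_0(x) - 27·L_1(x).
Expanding and collecting terms gives h(x) = -5x - 2.
Check: h(5) = -27. ✓

h(x) = -5x - 2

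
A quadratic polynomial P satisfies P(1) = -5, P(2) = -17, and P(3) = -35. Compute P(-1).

1

Using the Lagrange interpolation formula with nodes 1, 2, 3:
  L_0(t) = (t - 2)(t - 3) / 2
  L_1(t) = (t - 1)(t - 3) / -1
  L_2(t) = (t - 1)(t - 2) / 2
Then P(t) = -5·L_0(t) - 17·L_1(t) - 35·L_2(t).
Expanding and collecting terms gives P(t) = -3t^2 - 3t + 1.
Evaluating at t = -1: P(-1) = 1.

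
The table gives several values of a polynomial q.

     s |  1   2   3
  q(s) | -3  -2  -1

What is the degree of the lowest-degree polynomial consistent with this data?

Forward differences of the values at s = 1, 2, 3:
  q  : -3  -2  -1
  Δ  : 1  1
  Δ^2: 0
The first differences are constant (1) and nonzero, while all higher differences vanish, so the minimal degree is 1.

1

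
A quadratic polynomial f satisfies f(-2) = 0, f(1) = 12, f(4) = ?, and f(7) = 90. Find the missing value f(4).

42

The 3 known points determine the degree-2 polynomial uniquely.
Write f(t) = at^2 + bt + c. Substituting each data point gives a linear system:
  4a - 2b + c = 0
  a + b + c = 12
  49a + 7b + c = 90
Solving the system yields a = 1, b = 5, c = 6.
So f(t) = t^2 + 5t + 6.
Then f(4) = 42.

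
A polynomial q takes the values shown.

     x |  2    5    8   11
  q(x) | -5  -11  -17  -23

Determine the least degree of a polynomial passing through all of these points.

Forward differences of the values at x = 2, 5, 8, 11:
  q  : -5  -11  -17  -23
  Δ  : -6  -6  -6
  Δ^2: 0  0
  Δ^3: 0
The first differences are constant (-6) and nonzero, while all higher differences vanish, so the minimal degree is 1.

1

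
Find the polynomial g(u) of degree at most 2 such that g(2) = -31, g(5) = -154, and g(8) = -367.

g(u) = -5u^2 - 6u + 1

Using the Lagrange interpolation formula with nodes 2, 5, 8:
  L_0(u) = (u - 5)(u - 8) / 18
  L_1(u) = (u - 2)(u - 8) / -9
  L_2(u) = (u - 2)(u - 5) / 18
Then g(u) = -31·L_0(u) - 154·L_1(u) - 367·L_2(u).
Expanding and collecting terms gives g(u) = -5u² - 6u + 1.
Check: g(5) = -154. ✓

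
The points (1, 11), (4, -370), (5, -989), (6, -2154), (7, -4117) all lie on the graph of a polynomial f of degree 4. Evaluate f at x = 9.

Using the Lagrange interpolation formula with nodes 1, 4, 5, 6, 7:
  L_0(x) = (x - 4)(x - 5)(x - 6)(x - 7) / 360
  L_1(x) = (x - 1)(x - 5)(x - 6)(x - 7) / -18
  L_2(x) = (x - 1)(x - 4)(x - 6)(x - 7) / 8
  L_3(x) = (x - 1)(x - 4)(x - 5)(x - 7) / -10
  L_4(x) = (x - 1)(x - 4)(x - 5)(x - 6) / 36
Then f(x) = 11·L_0(x) - 370·L_1(x) - 989·L_2(x) - 2154·L_3(x) - 4117·L_4(x).
Expanding and collecting terms gives f(x) = -2x^4 + 2x^3 - x^2 + 6x + 6.
Evaluating at x = 9: f(9) = -11685.

-11685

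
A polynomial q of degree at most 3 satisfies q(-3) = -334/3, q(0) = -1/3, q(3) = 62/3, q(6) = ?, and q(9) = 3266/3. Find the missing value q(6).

On equispaced nodes a degree-3 polynomial has vanishing fourth forward difference, so
  q(-3) - 4·q(0) + 6·q(3) - 4·q(6) + q(9) = 0.
Substituting the known values and solving for q(6):
  -4·q(6) = -3308/3
  q(6) = 827/3.

827/3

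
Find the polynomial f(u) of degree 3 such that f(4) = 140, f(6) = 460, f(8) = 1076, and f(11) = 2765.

f(u) = 2u^3 + u^2 - 2u + 4

Write f(u) = au^3 + bu^2 + cu + d. Substituting each data point gives a linear system:
  64a + 16b + 4c + d = 140
  216a + 36b + 6c + d = 460
  512a + 64b + 8c + d = 1076
  1331a + 121b + 11c + d = 2765
Solving the system yields a = 2, b = 1, c = -2, d = 4.
So f(u) = 2u^3 + u^2 - 2u + 4.
Check: f(4) = 140. ✓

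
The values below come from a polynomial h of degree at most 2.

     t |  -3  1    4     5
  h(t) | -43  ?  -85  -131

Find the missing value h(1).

The 3 known points determine the degree-2 polynomial uniquely.
Write h(t) = at^2 + bt + c. Substituting each data point gives a linear system:
  9a - 3b + c = -43
  16a + 4b + c = -85
  25a + 5b + c = -131
Solving the system yields a = -5, b = -1, c = -1.
So h(t) = -5t^2 - t - 1.
Then h(1) = -7.

-7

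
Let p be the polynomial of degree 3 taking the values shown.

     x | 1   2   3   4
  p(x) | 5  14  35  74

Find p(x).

Write p(x) = ax^3 + bx^2 + cx + d. Substituting each data point gives a linear system:
  a + b + c + d = 5
  8a + 4b + 2c + d = 14
  27a + 9b + 3c + d = 35
  64a + 16b + 4c + d = 74
Solving the system yields a = 1, b = 0, c = 2, d = 2.
So p(x) = x³ + 2x + 2.
Check: p(2) = 14. ✓

p(x) = x^3 + 2x + 2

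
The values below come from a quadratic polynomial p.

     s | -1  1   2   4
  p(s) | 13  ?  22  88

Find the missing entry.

The 3 known points determine the degree-2 polynomial uniquely.
Write p(s) = as^2 + bs + c. Substituting each data point gives a linear system:
  a - b + c = 13
  4a + 2b + c = 22
  16a + 4b + c = 88
Solving the system yields a = 6, b = -3, c = 4.
So p(s) = 6s² - 3s + 4.
Then p(1) = 7.

7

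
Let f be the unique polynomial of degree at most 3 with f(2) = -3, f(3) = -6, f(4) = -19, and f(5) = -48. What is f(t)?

f(t) = -t^3 + 4t^2 - 4t - 3

Write f(t) = at^3 + bt^2 + ct + d. Substituting each data point gives a linear system:
  8a + 4b + 2c + d = -3
  27a + 9b + 3c + d = -6
  64a + 16b + 4c + d = -19
  125a + 25b + 5c + d = -48
Solving the system yields a = -1, b = 4, c = -4, d = -3.
So f(t) = -t^3 + 4t^2 - 4t - 3.
Check: f(4) = -19. ✓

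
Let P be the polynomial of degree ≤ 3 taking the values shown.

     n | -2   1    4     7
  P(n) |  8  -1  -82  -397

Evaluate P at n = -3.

Using the Lagrange interpolation formula with nodes -2, 1, 4, 7:
  L_0(n) = (n - 1)(n - 4)(n - 7) / -162
  L_1(n) = (n + 2)(n - 4)(n - 7) / 54
  L_2(n) = (n + 2)(n - 1)(n - 7) / -54
  L_3(n) = (n + 2)(n - 1)(n - 4) / 162
Then P(n) = 8·L_0(n) - 1·L_1(n) - 82·L_2(n) - 397·L_3(n).
Expanding and collecting terms gives P(n) = -n^3 - n^2 - n + 2.
Evaluating at n = -3: P(-3) = 23.

23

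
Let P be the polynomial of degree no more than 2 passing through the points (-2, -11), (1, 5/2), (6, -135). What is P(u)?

Write P(u) = au^2 + bu + c. Substituting each data point gives a linear system:
  4a - 2b + c = -11
  a + b + c = 5/2
  36a + 6b + c = -135
Solving the system yields a = -4, b = 1/2, c = 6.
So P(u) = -4u^2 + (1/2)u + 6.
Check: P(1) = 5/2. ✓

P(u) = -4u^2 + (1/2)u + 6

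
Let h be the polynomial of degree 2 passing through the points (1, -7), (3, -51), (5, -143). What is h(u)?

h(u) = -6u^2 + 2u - 3

Write h(u) = au^2 + bu + c. Substituting each data point gives a linear system:
  a + b + c = -7
  9a + 3b + c = -51
  25a + 5b + c = -143
Solving the system yields a = -6, b = 2, c = -3.
So h(u) = -6u^2 + 2u - 3.
Check: h(1) = -7. ✓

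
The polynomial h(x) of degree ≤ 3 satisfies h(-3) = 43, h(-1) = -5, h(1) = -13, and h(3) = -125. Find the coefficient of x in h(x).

-1

Write h(x) = ax^3 + bx^2 + cx + d. Substituting each data point gives a linear system:
  -27a + 9b - 3c + d = 43
  -a + b - c + d = -5
  a + b + c + d = -13
  27a + 9b + 3c + d = -125
Solving the system yields a = -3, b = -4, c = -1, d = -5.
So h(x) = -3x^3 - 4x^2 - x - 5.
The coefficient of x is -1.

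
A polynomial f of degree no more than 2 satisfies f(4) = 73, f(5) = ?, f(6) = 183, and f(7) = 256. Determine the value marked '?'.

On equispaced nodes a degree-2 polynomial has vanishing third forward difference, so
  - f(4) + 3·f(5) - 3·f(6) + f(7) = 0.
Substituting the known values and solving for f(5):
  3·f(5) = 366
  f(5) = 122.

122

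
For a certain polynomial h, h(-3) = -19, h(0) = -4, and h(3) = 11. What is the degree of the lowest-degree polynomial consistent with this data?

1

Forward differences of the values at x = -3, 0, 3:
  h  : -19  -4  11
  Δ  : 15  15
  Δ^2: 0
The first differences are constant (15) and nonzero, while all higher differences vanish, so the minimal degree is 1.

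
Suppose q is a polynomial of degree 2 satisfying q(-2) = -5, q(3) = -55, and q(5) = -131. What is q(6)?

Using the Lagrange interpolation formula with nodes -2, 3, 5:
  L_0(t) = (t - 3)(t - 5) / 35
  L_1(t) = (t + 2)(t - 5) / -10
  L_2(t) = (t + 2)(t - 3) / 14
Then q(t) = -5·L_0(t) - 55·L_1(t) - 131·L_2(t).
Expanding and collecting terms gives q(t) = -4t² - 6t - 1.
Evaluating at t = 6: q(6) = -181.

-181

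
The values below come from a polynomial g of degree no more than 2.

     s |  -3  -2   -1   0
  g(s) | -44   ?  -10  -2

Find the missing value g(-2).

-24

On equispaced nodes a degree-2 polynomial has vanishing third forward difference, so
  - g(-3) + 3·g(-2) - 3·g(-1) + g(0) = 0.
Substituting the known values and solving for g(-2):
  3·g(-2) = -72
  g(-2) = -24.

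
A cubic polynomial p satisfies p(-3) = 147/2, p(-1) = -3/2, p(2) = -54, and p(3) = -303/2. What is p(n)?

p(n) = -4n^3 - 4n^2 - (3/2)n - 3

Write p(n) = an^3 + bn^2 + cn + d. Substituting each data point gives a linear system:
  -27a + 9b - 3c + d = 147/2
  -a + b - c + d = -3/2
  8a + 4b + 2c + d = -54
  27a + 9b + 3c + d = -303/2
Solving the system yields a = -4, b = -4, c = -3/2, d = -3.
So p(n) = -4n³ - 4n² - (3/2)n - 3.
Check: p(2) = -54. ✓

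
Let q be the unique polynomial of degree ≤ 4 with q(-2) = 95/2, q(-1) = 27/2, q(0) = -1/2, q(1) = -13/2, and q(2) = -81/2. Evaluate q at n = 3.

Write q(n) = an^4 + bn^3 + cn^2 + dn + e. Substituting each data point gives a linear system:
  16a - 8b + 4c - 2d + e = 95/2
  a - b + c - d + e = 27/2
  e = -1/2
  a + b + c + d + e = -13/2
  16a + 8b + 4c + 2d + e = -81/2
Solving the system yields a = -1, b = -4, c = 5, d = -6, e = -1/2.
So q(n) = -n^4 - 4n^3 + 5n^2 - 6n - 1/2.
Then q(3) = -325/2.

-325/2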